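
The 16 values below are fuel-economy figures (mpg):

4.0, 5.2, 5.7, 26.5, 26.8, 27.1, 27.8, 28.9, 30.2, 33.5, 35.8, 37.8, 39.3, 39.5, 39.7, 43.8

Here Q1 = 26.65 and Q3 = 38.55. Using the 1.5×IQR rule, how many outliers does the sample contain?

3

IQR = 11.90; fences at 26.65 − 17.85 = 8.80 and 38.55 + 17.85 = 56.40.
Outside the cutoffs: 4.0, 5.2, 5.7.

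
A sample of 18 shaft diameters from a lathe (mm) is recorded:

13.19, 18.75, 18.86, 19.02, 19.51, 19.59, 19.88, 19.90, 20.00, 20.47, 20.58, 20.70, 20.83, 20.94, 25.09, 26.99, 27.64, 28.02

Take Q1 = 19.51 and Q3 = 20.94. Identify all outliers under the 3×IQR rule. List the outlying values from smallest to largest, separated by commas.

13.19, 26.99, 27.64, 28.02

IQR = Q3 − Q1 = 20.94 − 19.51 = 1.43.
Lower fence = Q1 − 3·IQR = 19.51 − 4.29 = 15.22.
Upper fence = Q3 + 3·IQR = 20.94 + 4.29 = 25.23.
13.19 < 15.22 → outlier.
26.99 > 25.23 → outlier.
27.64 > 25.23 → outlier.
28.02 > 25.23 → outlier.
All remaining values lie within [15.22, 25.23].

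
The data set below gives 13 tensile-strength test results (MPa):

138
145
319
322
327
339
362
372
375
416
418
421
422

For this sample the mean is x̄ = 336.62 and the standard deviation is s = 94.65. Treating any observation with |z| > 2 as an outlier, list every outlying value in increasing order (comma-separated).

Cutoffs at x̄ ± 2s: 336.62 ± 2·94.65 = [147.32, 525.92].
138: z = -2.10, |z| > 2 → outlier.
145: z = -2.02, |z| > 2 → outlier.
Every other value lies within [147.32, 525.92].

138, 145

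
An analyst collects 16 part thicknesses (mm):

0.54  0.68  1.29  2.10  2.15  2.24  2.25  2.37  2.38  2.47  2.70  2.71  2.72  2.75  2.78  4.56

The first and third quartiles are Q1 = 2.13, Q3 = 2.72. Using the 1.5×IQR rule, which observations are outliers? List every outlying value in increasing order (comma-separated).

0.54, 0.68, 4.56

IQR = Q3 − Q1 = 2.72 − 2.13 = 0.59.
Lower fence = Q1 − 1.5·IQR = 2.13 − 0.885 = 1.245.
Upper fence = Q3 + 1.5·IQR = 2.72 + 0.885 = 3.605.
0.54 < 1.245 → outlier.
0.68 < 1.245 → outlier.
4.56 > 3.605 → outlier.
All remaining values lie within [1.245, 3.605].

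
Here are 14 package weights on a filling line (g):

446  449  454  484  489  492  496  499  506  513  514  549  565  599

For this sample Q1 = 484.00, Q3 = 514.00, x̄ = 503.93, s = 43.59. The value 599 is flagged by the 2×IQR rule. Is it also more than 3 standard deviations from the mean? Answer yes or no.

z = (599 − 503.93) / 43.59 = 2.18.
|z| = 2.18 ≤ 3.

no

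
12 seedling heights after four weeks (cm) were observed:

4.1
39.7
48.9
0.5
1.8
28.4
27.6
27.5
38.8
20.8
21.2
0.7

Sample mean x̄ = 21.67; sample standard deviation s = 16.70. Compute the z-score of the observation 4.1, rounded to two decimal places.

z = (4.1 − 21.67) / 16.70 = -1.05.

-1.05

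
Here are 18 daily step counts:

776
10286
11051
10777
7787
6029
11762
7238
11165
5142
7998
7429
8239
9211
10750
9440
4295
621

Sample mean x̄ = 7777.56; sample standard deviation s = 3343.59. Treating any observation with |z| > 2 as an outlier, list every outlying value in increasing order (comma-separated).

621, 776

Cutoffs at x̄ ± 2s: 7777.56 ± 2·3343.59 = [1090.38, 14464.74].
621: z = -2.14, |z| > 2 → outlier.
776: z = -2.09, |z| > 2 → outlier.
Every other value lies within [1090.38, 14464.74].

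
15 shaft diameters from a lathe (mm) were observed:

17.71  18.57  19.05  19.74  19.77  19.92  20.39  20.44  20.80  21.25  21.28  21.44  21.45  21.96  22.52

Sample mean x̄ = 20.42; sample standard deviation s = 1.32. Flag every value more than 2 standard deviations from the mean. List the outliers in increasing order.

Cutoffs at x̄ ± 2s: 20.42 ± 2·1.32 = [17.78, 23.06].
17.71: z = -2.05, |z| > 2 → outlier.
Every other value lies within [17.78, 23.06].

17.71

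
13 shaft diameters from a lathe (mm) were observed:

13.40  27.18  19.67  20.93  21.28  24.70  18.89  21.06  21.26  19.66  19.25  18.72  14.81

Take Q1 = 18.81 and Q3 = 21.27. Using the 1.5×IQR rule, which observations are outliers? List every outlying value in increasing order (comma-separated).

IQR = Q3 − Q1 = 21.27 − 18.81 = 2.46.
Lower fence = Q1 − 1.5·IQR = 18.81 − 3.69 = 15.12.
Upper fence = Q3 + 1.5·IQR = 21.27 + 3.69 = 24.96.
13.40 < 15.12 → outlier.
14.81 < 15.12 → outlier.
27.18 > 24.96 → outlier.
All remaining values lie within [15.12, 24.96].

13.40, 14.81, 27.18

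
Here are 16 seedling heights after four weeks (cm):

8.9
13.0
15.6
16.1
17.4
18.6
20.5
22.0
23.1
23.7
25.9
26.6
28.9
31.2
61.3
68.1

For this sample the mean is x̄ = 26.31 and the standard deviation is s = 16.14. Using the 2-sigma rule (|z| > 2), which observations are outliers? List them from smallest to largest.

Cutoffs at x̄ ± 2s: 26.31 ± 2·16.14 = [-5.97, 58.59].
61.3: z = 2.17, |z| > 2 → outlier.
68.1: z = 2.59, |z| > 2 → outlier.
Every other value lies within [-5.97, 58.59].

61.3, 68.1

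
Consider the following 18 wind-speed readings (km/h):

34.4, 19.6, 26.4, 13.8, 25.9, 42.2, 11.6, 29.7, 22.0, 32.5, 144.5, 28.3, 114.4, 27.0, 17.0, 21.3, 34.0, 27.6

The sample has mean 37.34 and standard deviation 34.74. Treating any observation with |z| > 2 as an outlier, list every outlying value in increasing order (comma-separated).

114.4, 144.5

Cutoffs at x̄ ± 2s: 37.34 ± 2·34.74 = [-32.14, 106.82].
114.4: z = 2.22, |z| > 2 → outlier.
144.5: z = 3.08, |z| > 2 → outlier.
Every other value lies within [-32.14, 106.82].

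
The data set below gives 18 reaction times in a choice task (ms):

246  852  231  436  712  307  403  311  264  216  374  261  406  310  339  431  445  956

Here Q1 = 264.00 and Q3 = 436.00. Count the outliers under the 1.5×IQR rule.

3

IQR = 172.00; fences at 264.00 − 258.00 = 6.00 and 436.00 + 258.00 = 694.00.
Outside the cutoffs: 712, 852, 956.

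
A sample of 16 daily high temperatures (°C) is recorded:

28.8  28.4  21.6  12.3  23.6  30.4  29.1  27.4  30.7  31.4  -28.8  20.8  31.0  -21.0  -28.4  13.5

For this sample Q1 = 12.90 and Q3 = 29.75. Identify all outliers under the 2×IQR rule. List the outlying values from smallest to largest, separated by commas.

-28.8, -28.4, -21.0

IQR = Q3 − Q1 = 29.75 − 12.90 = 16.85.
Lower fence = Q1 − 2·IQR = 12.90 − 33.70 = -20.80.
Upper fence = Q3 + 2·IQR = 29.75 + 33.70 = 63.45.
-28.8 < -20.80 → outlier.
-28.4 < -20.80 → outlier.
-21.0 < -20.80 → outlier.
All remaining values lie within [-20.80, 63.45].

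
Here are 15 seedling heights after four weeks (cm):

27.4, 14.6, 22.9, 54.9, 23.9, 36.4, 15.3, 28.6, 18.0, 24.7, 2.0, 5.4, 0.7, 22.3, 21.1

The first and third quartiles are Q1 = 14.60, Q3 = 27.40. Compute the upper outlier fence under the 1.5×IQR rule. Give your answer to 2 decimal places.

IQR = Q3 − Q1 = 27.40 − 14.60 = 12.80.
Lower fence = Q1 − 1.5·IQR = 14.60 − 19.20 = -4.60.
Upper fence = Q3 + 1.5·IQR = 27.40 + 19.20 = 46.60.

46.60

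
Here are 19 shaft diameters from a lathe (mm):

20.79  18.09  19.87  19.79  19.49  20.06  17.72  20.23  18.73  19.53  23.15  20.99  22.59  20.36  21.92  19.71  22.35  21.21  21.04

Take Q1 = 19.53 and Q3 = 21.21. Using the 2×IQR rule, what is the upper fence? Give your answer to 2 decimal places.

24.57

IQR = Q3 − Q1 = 21.21 − 19.53 = 1.68.
Lower fence = Q1 − 2·IQR = 19.53 − 3.36 = 16.17.
Upper fence = Q3 + 2·IQR = 21.21 + 3.36 = 24.57.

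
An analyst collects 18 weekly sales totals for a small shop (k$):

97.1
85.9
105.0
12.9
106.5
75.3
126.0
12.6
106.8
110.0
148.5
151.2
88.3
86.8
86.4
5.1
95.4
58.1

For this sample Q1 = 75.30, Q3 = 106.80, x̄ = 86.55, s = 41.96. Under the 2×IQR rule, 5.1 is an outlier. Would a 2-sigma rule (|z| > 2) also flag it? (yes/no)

z = (5.1 − 86.55) / 41.96 = -1.94.
|z| = 1.94 ≤ 2.

no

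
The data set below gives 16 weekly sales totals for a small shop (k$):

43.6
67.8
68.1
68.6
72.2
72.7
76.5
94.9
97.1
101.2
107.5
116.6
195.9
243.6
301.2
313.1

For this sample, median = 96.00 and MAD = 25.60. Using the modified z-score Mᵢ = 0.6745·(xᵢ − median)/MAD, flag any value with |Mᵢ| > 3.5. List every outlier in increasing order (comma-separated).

|Mᵢ| > 3.5 ⇔ |xᵢ − 96.00| > 3.5·25.60/0.6745 = 132.84.
So outliers lie outside [-36.84, 228.84].
243.6: M = 3.89 → outlier.
301.2: M = 5.41 → outlier.
313.1: M = 5.72 → outlier.

243.6, 301.2, 313.1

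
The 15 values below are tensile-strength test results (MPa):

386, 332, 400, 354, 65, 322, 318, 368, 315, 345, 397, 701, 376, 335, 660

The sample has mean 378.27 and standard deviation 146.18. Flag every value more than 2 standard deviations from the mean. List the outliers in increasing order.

65, 701

Cutoffs at x̄ ± 2s: 378.27 ± 2·146.18 = [85.91, 670.63].
65: z = -2.14, |z| > 2 → outlier.
701: z = 2.21, |z| > 2 → outlier.
Every other value lies within [85.91, 670.63].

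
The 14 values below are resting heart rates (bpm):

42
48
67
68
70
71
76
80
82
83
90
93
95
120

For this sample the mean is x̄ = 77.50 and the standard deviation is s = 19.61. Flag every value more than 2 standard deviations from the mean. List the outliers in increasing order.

Cutoffs at x̄ ± 2s: 77.50 ± 2·19.61 = [38.28, 116.72].
120: z = 2.17, |z| > 2 → outlier.
Every other value lies within [38.28, 116.72].

120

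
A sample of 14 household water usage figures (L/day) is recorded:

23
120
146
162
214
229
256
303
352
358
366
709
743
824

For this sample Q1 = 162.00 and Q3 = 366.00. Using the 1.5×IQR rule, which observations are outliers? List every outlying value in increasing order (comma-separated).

709, 743, 824

IQR = Q3 − Q1 = 366.00 − 162.00 = 204.00.
Lower fence = Q1 − 1.5·IQR = 162.00 − 306.00 = -144.00.
Upper fence = Q3 + 1.5·IQR = 366.00 + 306.00 = 672.00.
709 > 672.00 → outlier.
743 > 672.00 → outlier.
824 > 672.00 → outlier.
All remaining values lie within [-144.00, 672.00].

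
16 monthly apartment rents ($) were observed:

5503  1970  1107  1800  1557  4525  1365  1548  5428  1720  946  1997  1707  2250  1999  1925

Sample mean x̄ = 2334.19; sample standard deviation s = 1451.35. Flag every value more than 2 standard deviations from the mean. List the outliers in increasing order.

5428, 5503

Cutoffs at x̄ ± 2s: 2334.19 ± 2·1451.35 = [-568.51, 5236.89].
5428: z = 2.13, |z| > 2 → outlier.
5503: z = 2.18, |z| > 2 → outlier.
Every other value lies within [-568.51, 5236.89].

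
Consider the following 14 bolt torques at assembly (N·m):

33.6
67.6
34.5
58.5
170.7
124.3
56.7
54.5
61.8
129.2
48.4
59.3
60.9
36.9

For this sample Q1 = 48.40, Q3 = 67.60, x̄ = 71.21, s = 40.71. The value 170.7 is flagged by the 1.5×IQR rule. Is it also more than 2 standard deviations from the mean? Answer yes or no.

yes

z = (170.7 − 71.21) / 40.71 = 2.44.
|z| = 2.44 > 2.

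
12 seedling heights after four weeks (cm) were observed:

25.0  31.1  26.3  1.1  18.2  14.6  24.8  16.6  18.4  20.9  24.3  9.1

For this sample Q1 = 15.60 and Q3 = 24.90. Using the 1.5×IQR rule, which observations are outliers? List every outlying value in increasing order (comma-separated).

IQR = Q3 − Q1 = 24.90 − 15.60 = 9.30.
Lower fence = Q1 − 1.5·IQR = 15.60 − 13.95 = 1.65.
Upper fence = Q3 + 1.5·IQR = 24.90 + 13.95 = 38.85.
1.1 < 1.65 → outlier.
All remaining values lie within [1.65, 38.85].

1.1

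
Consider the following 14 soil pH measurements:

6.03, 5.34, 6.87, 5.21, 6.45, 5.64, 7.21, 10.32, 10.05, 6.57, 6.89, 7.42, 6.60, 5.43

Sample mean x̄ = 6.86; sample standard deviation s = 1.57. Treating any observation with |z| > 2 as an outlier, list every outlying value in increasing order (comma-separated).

Cutoffs at x̄ ± 2s: 6.86 ± 2·1.57 = [3.72, 10.00].
10.05: z = 2.03, |z| > 2 → outlier.
10.32: z = 2.20, |z| > 2 → outlier.
Every other value lies within [3.72, 10.00].

10.05, 10.32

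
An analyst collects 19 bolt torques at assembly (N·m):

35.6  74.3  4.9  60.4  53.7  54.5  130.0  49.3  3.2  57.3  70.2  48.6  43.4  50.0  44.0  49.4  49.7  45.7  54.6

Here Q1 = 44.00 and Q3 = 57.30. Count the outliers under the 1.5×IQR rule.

3

IQR = 13.30; fences at 44.00 − 19.95 = 24.05 and 57.30 + 19.95 = 77.25.
Outside the cutoffs: 3.2, 4.9, 130.0.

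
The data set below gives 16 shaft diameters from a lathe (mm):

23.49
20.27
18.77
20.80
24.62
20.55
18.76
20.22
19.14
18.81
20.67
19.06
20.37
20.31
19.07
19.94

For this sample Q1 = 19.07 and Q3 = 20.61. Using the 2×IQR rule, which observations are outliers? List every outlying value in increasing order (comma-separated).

IQR = Q3 − Q1 = 20.61 − 19.07 = 1.54.
Lower fence = Q1 − 2·IQR = 19.07 − 3.08 = 15.99.
Upper fence = Q3 + 2·IQR = 20.61 + 3.08 = 23.69.
24.62 > 23.69 → outlier.
All remaining values lie within [15.99, 23.69].

24.62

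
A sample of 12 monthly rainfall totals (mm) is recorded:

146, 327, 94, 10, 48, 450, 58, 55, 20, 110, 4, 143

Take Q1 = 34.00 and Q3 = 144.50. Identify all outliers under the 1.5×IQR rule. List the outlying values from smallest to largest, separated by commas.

IQR = Q3 − Q1 = 144.50 − 34.00 = 110.50.
Lower fence = Q1 − 1.5·IQR = 34.00 − 165.75 = -131.75.
Upper fence = Q3 + 1.5·IQR = 144.50 + 165.75 = 310.25.
327 > 310.25 → outlier.
450 > 310.25 → outlier.
All remaining values lie within [-131.75, 310.25].

327, 450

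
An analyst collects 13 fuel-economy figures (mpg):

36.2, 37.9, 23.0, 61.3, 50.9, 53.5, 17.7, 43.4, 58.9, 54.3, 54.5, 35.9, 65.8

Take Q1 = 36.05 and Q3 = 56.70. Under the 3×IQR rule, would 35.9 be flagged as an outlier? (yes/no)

no

IQR = Q3 − Q1 = 56.70 − 36.05 = 20.65.
Lower fence = Q1 − 3·IQR = 36.05 − 61.95 = -25.90.
Upper fence = Q3 + 3·IQR = 56.70 + 61.95 = 118.65.
35.9 lies within [-25.90, 118.65].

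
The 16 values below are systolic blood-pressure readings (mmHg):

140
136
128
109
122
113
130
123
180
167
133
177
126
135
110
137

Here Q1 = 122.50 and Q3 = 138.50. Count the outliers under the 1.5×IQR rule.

IQR = 16.00; fences at 122.50 − 24.00 = 98.50 and 138.50 + 24.00 = 162.50.
Outside the cutoffs: 167, 177, 180.

3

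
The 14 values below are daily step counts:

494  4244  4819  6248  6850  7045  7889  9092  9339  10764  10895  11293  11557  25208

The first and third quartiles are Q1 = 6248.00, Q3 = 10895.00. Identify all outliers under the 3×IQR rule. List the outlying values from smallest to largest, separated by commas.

IQR = Q3 − Q1 = 10895.00 − 6248.00 = 4647.00.
Lower fence = Q1 − 3·IQR = 6248.00 − 13941.00 = -7693.00.
Upper fence = Q3 + 3·IQR = 10895.00 + 13941.00 = 24836.00.
25208 > 24836.00 → outlier.
All remaining values lie within [-7693.00, 24836.00].

25208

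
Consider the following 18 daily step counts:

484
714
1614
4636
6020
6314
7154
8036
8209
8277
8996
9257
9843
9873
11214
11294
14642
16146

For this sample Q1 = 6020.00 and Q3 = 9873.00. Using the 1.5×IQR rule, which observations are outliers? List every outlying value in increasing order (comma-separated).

16146

IQR = Q3 − Q1 = 9873.00 − 6020.00 = 3853.00.
Lower fence = Q1 − 1.5·IQR = 6020.00 − 5779.50 = 240.50.
Upper fence = Q3 + 1.5·IQR = 9873.00 + 5779.50 = 15652.50.
16146 > 15652.50 → outlier.
All remaining values lie within [240.50, 15652.50].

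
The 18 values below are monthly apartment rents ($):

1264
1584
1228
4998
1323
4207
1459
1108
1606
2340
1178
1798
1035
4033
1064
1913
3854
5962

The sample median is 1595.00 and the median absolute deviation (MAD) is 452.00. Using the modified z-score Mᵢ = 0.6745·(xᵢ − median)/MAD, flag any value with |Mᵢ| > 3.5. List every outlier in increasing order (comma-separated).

|Mᵢ| > 3.5 ⇔ |xᵢ − 1595.00| > 3.5·452.00/0.6745 = 2345.44.
So outliers lie outside [-750.44, 3940.44].
4033: M = 3.64 → outlier.
4207: M = 3.90 → outlier.
4998: M = 5.08 → outlier.
5962: M = 6.52 → outlier.

4033, 4207, 4998, 5962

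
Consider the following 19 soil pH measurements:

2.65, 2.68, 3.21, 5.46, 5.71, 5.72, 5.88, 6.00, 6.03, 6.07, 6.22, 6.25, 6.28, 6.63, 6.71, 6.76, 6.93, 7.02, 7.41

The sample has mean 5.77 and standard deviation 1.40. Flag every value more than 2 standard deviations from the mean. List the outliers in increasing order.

Cutoffs at x̄ ± 2s: 5.77 ± 2·1.40 = [2.97, 8.57].
2.65: z = -2.23, |z| > 2 → outlier.
2.68: z = -2.21, |z| > 2 → outlier.
Every other value lies within [2.97, 8.57].

2.65, 2.68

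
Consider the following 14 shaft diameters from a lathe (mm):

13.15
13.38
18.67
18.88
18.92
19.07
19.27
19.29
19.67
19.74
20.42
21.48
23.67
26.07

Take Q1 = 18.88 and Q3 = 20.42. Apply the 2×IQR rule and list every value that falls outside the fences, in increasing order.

IQR = Q3 − Q1 = 20.42 − 18.88 = 1.54.
Lower fence = Q1 − 2·IQR = 18.88 − 3.08 = 15.80.
Upper fence = Q3 + 2·IQR = 20.42 + 3.08 = 23.50.
13.15 < 15.80 → outlier.
13.38 < 15.80 → outlier.
23.67 > 23.50 → outlier.
26.07 > 23.50 → outlier.
All remaining values lie within [15.80, 23.50].

13.15, 13.38, 23.67, 26.07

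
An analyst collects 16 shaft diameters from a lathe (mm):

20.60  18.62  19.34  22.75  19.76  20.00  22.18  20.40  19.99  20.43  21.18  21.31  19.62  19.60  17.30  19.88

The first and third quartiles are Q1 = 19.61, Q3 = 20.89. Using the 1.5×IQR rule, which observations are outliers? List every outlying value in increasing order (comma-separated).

IQR = Q3 − Q1 = 20.89 − 19.61 = 1.28.
Lower fence = Q1 − 1.5·IQR = 19.61 − 1.92 = 17.69.
Upper fence = Q3 + 1.5·IQR = 20.89 + 1.92 = 22.81.
17.30 < 17.69 → outlier.
All remaining values lie within [17.69, 22.81].

17.30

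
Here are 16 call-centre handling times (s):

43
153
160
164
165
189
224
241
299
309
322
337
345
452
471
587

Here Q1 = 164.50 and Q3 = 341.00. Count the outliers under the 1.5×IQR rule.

0

IQR = 176.50; fences at 164.50 − 264.75 = -100.25 and 341.00 + 264.75 = 605.75.
Every value lies within the cutoffs.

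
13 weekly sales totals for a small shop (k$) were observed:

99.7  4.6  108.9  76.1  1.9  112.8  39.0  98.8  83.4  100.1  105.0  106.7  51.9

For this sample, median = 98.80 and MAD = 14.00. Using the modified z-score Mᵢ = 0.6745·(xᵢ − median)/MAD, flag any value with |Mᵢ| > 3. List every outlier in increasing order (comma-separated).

1.9, 4.6

|Mᵢ| > 3 ⇔ |xᵢ − 98.80| > 3·14.00/0.6745 = 62.27.
So outliers lie outside [36.53, 161.07].
1.9: M = -4.67 → outlier.
4.6: M = -4.54 → outlier.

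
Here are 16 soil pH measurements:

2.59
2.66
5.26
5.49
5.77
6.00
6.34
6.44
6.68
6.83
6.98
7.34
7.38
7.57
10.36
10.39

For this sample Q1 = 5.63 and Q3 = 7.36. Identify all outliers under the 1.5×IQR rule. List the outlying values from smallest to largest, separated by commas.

IQR = Q3 − Q1 = 7.36 − 5.63 = 1.73.
Lower fence = Q1 − 1.5·IQR = 5.63 − 2.595 = 3.035.
Upper fence = Q3 + 1.5·IQR = 7.36 + 2.595 = 9.955.
2.59 < 3.035 → outlier.
2.66 < 3.035 → outlier.
10.36 > 9.955 → outlier.
10.39 > 9.955 → outlier.
All remaining values lie within [3.035, 9.955].

2.59, 2.66, 10.36, 10.39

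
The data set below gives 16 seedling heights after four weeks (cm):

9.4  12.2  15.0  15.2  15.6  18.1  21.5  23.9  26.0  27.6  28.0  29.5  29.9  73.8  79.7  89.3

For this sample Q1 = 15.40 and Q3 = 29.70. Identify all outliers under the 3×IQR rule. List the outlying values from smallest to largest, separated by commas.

IQR = Q3 − Q1 = 29.70 − 15.40 = 14.30.
Lower fence = Q1 − 3·IQR = 15.40 − 42.90 = -27.50.
Upper fence = Q3 + 3·IQR = 29.70 + 42.90 = 72.60.
73.8 > 72.60 → outlier.
79.7 > 72.60 → outlier.
89.3 > 72.60 → outlier.
All remaining values lie within [-27.50, 72.60].

73.8, 79.7, 89.3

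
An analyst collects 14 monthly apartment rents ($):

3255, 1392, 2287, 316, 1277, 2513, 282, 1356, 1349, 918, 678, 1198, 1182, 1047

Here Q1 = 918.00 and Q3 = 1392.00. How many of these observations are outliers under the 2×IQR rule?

IQR = 474.00; fences at 918.00 − 948.00 = -30.00 and 1392.00 + 948.00 = 2340.00.
Outside the cutoffs: 2513, 3255.

2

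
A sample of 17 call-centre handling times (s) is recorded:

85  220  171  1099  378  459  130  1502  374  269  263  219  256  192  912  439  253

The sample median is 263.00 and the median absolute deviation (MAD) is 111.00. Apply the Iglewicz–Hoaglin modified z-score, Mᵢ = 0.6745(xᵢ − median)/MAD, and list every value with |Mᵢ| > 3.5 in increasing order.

912, 1099, 1502

|Mᵢ| > 3.5 ⇔ |xᵢ − 263.00| > 3.5·111.00/0.6745 = 575.98.
So outliers lie outside [-312.98, 838.98].
912: M = 3.94 → outlier.
1099: M = 5.08 → outlier.
1502: M = 7.53 → outlier.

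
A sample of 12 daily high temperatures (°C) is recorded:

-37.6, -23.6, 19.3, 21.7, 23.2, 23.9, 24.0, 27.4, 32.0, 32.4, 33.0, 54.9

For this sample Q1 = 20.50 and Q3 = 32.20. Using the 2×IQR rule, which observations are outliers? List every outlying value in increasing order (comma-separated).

-37.6, -23.6

IQR = Q3 − Q1 = 32.20 − 20.50 = 11.70.
Lower fence = Q1 − 2·IQR = 20.50 − 23.40 = -2.90.
Upper fence = Q3 + 2·IQR = 32.20 + 23.40 = 55.60.
-37.6 < -2.90 → outlier.
-23.6 < -2.90 → outlier.
All remaining values lie within [-2.90, 55.60].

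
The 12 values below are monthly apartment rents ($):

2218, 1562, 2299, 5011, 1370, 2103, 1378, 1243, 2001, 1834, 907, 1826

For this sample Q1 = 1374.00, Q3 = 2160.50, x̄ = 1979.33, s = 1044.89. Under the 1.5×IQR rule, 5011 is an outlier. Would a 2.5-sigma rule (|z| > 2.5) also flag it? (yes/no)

yes

z = (5011 − 1979.33) / 1044.89 = 2.90.
|z| = 2.90 > 2.5.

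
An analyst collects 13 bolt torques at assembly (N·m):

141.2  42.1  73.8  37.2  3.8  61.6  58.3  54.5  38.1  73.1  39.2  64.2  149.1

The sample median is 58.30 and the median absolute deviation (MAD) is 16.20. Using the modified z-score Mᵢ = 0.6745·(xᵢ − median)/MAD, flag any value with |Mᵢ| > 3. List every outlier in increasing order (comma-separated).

|Mᵢ| > 3 ⇔ |xᵢ − 58.30| > 3·16.20/0.6745 = 72.05.
So outliers lie outside [-13.75, 130.35].
141.2: M = 3.45 → outlier.
149.1: M = 3.78 → outlier.

141.2, 149.1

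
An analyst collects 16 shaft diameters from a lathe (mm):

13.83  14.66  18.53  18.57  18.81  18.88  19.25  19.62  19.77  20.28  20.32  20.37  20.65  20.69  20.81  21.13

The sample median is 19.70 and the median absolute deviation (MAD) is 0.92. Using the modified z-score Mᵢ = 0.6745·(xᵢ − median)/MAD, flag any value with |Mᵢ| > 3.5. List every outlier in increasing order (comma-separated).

|Mᵢ| > 3.5 ⇔ |xᵢ − 19.70| > 3.5·0.92/0.6745 = 4.77.
So outliers lie outside [14.93, 24.47].
13.83: M = -4.30 → outlier.
14.66: M = -3.70 → outlier.

13.83, 14.66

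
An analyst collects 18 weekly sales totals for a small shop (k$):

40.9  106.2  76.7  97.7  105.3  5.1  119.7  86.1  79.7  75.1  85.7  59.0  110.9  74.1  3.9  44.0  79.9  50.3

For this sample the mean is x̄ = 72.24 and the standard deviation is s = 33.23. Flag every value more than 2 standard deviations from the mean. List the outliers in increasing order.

3.9, 5.1

Cutoffs at x̄ ± 2s: 72.24 ± 2·33.23 = [5.78, 138.70].
3.9: z = -2.06, |z| > 2 → outlier.
5.1: z = -2.02, |z| > 2 → outlier.
Every other value lies within [5.78, 138.70].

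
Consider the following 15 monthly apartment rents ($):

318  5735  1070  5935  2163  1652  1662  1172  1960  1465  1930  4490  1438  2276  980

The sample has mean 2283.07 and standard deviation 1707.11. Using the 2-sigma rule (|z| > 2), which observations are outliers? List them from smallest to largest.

Cutoffs at x̄ ± 2s: 2283.07 ± 2·1707.11 = [-1131.15, 5697.29].
5735: z = 2.02, |z| > 2 → outlier.
5935: z = 2.14, |z| > 2 → outlier.
Every other value lies within [-1131.15, 5697.29].

5735, 5935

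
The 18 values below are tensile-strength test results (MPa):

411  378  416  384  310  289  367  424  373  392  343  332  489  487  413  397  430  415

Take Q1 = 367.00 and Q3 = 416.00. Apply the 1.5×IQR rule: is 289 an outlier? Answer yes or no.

yes

IQR = Q3 − Q1 = 416.00 − 367.00 = 49.00.
Lower fence = Q1 − 1.5·IQR = 367.00 − 73.50 = 293.50.
Upper fence = Q3 + 1.5·IQR = 416.00 + 73.50 = 489.50.
289 lies below the lower fence.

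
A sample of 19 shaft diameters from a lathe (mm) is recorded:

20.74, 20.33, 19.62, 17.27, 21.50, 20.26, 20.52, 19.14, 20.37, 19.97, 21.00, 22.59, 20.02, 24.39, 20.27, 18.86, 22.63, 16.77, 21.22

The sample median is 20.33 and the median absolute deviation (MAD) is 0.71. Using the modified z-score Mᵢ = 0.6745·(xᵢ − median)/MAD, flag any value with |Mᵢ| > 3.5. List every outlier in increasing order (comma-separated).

|Mᵢ| > 3.5 ⇔ |xᵢ − 20.33| > 3.5·0.71/0.6745 = 3.68.
So outliers lie outside [16.65, 24.01].
24.39: M = 3.86 → outlier.

24.39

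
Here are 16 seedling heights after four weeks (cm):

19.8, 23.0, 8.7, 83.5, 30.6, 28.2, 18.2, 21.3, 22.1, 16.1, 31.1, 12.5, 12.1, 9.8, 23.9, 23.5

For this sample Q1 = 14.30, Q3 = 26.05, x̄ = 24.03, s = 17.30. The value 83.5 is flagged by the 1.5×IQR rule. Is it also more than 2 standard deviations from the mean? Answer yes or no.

z = (83.5 − 24.03) / 17.30 = 3.44.
|z| = 3.44 > 2.

yes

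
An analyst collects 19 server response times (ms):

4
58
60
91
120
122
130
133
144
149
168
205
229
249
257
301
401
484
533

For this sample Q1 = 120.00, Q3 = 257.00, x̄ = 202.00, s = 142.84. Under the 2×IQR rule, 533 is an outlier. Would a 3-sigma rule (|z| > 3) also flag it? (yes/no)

z = (533 − 202.00) / 142.84 = 2.32.
|z| = 2.32 ≤ 3.

no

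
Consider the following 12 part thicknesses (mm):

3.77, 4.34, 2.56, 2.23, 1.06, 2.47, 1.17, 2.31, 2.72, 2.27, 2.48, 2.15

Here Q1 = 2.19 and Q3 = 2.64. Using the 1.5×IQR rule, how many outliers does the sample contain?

IQR = 0.45; fences at 2.19 − 0.675 = 1.515 and 2.64 + 0.675 = 3.315.
Outside the cutoffs: 1.06, 1.17, 3.77, 4.34.

4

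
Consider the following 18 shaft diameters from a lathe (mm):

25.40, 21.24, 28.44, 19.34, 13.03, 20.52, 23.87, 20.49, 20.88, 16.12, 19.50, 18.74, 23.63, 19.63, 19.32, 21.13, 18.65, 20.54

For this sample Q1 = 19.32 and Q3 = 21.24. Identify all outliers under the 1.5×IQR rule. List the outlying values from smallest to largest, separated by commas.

IQR = Q3 − Q1 = 21.24 − 19.32 = 1.92.
Lower fence = Q1 − 1.5·IQR = 19.32 − 2.88 = 16.44.
Upper fence = Q3 + 1.5·IQR = 21.24 + 2.88 = 24.12.
13.03 < 16.44 → outlier.
16.12 < 16.44 → outlier.
25.40 > 24.12 → outlier.
28.44 > 24.12 → outlier.
All remaining values lie within [16.44, 24.12].

13.03, 16.12, 25.40, 28.44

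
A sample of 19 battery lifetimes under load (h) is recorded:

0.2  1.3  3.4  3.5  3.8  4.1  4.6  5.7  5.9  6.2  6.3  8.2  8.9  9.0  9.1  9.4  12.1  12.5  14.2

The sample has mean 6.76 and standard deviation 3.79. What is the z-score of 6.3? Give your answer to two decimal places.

-0.12

z = (6.3 − 6.76) / 3.79 = -0.12.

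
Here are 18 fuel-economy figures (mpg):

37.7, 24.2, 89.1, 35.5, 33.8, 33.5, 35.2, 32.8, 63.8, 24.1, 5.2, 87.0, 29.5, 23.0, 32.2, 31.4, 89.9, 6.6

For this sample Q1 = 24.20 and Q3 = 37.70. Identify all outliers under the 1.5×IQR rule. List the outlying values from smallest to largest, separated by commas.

63.8, 87.0, 89.1, 89.9

IQR = Q3 − Q1 = 37.70 − 24.20 = 13.50.
Lower fence = Q1 − 1.5·IQR = 24.20 − 20.25 = 3.95.
Upper fence = Q3 + 1.5·IQR = 37.70 + 20.25 = 57.95.
63.8 > 57.95 → outlier.
87.0 > 57.95 → outlier.
89.1 > 57.95 → outlier.
89.9 > 57.95 → outlier.
All remaining values lie within [3.95, 57.95].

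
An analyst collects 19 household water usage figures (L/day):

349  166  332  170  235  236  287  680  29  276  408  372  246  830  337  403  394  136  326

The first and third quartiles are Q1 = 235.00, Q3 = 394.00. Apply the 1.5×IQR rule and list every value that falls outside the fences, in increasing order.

IQR = Q3 − Q1 = 394.00 − 235.00 = 159.00.
Lower fence = Q1 − 1.5·IQR = 235.00 − 238.50 = -3.50.
Upper fence = Q3 + 1.5·IQR = 394.00 + 238.50 = 632.50.
680 > 632.50 → outlier.
830 > 632.50 → outlier.
All remaining values lie within [-3.50, 632.50].

680, 830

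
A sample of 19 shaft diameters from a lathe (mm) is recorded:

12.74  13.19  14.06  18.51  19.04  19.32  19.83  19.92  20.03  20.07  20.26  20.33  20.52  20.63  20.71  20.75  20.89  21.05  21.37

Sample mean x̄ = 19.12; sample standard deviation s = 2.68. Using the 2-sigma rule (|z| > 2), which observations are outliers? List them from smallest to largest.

12.74, 13.19

Cutoffs at x̄ ± 2s: 19.12 ± 2·2.68 = [13.76, 24.48].
12.74: z = -2.38, |z| > 2 → outlier.
13.19: z = -2.21, |z| > 2 → outlier.
Every other value lies within [13.76, 24.48].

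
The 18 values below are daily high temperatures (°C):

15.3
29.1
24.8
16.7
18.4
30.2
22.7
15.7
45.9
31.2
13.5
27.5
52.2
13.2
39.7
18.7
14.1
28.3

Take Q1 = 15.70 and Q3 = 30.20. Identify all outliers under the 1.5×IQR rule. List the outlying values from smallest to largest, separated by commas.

52.2

IQR = Q3 − Q1 = 30.20 − 15.70 = 14.50.
Lower fence = Q1 − 1.5·IQR = 15.70 − 21.75 = -6.05.
Upper fence = Q3 + 1.5·IQR = 30.20 + 21.75 = 51.95.
52.2 > 51.95 → outlier.
All remaining values lie within [-6.05, 51.95].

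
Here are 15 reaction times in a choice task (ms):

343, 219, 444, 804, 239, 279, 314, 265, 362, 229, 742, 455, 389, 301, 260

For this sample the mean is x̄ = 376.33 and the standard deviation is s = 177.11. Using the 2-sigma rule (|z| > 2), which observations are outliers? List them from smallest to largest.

742, 804

Cutoffs at x̄ ± 2s: 376.33 ± 2·177.11 = [22.11, 730.55].
742: z = 2.06, |z| > 2 → outlier.
804: z = 2.41, |z| > 2 → outlier.
Every other value lies within [22.11, 730.55].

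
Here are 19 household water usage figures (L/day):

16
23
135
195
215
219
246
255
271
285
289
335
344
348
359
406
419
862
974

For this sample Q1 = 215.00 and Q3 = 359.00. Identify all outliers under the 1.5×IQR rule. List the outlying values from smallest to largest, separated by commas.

862, 974

IQR = Q3 − Q1 = 359.00 − 215.00 = 144.00.
Lower fence = Q1 − 1.5·IQR = 215.00 − 216.00 = -1.00.
Upper fence = Q3 + 1.5·IQR = 359.00 + 216.00 = 575.00.
862 > 575.00 → outlier.
974 > 575.00 → outlier.
All remaining values lie within [-1.00, 575.00].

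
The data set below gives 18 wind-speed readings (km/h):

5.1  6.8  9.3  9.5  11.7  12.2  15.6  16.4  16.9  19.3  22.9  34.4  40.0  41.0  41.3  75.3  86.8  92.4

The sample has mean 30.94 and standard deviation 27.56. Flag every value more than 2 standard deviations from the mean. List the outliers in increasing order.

Cutoffs at x̄ ± 2s: 30.94 ± 2·27.56 = [-24.18, 86.06].
86.8: z = 2.03, |z| > 2 → outlier.
92.4: z = 2.23, |z| > 2 → outlier.
Every other value lies within [-24.18, 86.06].

86.8, 92.4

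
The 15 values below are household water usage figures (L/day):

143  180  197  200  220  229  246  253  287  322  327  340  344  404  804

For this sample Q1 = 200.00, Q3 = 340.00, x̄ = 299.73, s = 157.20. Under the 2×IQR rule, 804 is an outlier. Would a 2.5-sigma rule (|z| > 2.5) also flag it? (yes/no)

z = (804 − 299.73) / 157.20 = 3.21.
|z| = 3.21 > 2.5.

yes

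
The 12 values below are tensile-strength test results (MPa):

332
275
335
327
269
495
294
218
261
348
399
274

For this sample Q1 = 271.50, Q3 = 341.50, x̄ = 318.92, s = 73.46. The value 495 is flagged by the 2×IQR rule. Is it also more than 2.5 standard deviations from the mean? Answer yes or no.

z = (495 − 318.92) / 73.46 = 2.40.
|z| = 2.40 ≤ 2.5.

no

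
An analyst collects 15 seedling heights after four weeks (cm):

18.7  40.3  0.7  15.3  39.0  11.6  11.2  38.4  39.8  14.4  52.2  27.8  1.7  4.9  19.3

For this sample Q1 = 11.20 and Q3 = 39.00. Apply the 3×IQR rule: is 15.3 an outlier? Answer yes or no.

IQR = Q3 − Q1 = 39.00 − 11.20 = 27.80.
Lower fence = Q1 − 3·IQR = 11.20 − 83.40 = -72.20.
Upper fence = Q3 + 3·IQR = 39.00 + 83.40 = 122.40.
15.3 lies within [-72.20, 122.40].

no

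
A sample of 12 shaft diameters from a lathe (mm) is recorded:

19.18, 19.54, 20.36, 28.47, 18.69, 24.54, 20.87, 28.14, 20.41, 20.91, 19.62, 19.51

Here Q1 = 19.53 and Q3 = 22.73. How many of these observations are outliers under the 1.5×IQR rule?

IQR = 3.20; fences at 19.53 − 4.80 = 14.73 and 22.73 + 4.80 = 27.53.
Outside the cutoffs: 28.14, 28.47.

2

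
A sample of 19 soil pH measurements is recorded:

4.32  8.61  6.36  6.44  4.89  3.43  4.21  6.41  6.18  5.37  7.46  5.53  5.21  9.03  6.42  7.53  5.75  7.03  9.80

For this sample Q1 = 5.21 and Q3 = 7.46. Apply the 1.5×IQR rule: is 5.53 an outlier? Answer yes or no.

no

IQR = Q3 − Q1 = 7.46 − 5.21 = 2.25.
Lower fence = Q1 − 1.5·IQR = 5.21 − 3.375 = 1.835.
Upper fence = Q3 + 1.5·IQR = 7.46 + 3.375 = 10.835.
5.53 lies within [1.835, 10.835].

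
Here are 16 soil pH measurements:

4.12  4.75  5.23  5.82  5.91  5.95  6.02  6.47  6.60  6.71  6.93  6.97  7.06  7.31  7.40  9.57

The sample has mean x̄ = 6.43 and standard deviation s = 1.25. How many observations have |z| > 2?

1

Cutoffs: x̄ ± 2s = [3.93, 8.93].
Outside the cutoffs: 9.57.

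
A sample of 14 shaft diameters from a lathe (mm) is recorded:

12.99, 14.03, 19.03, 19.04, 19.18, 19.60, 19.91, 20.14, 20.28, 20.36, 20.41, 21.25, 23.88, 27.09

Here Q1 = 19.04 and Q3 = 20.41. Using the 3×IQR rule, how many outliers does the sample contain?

IQR = 1.37; fences at 19.04 − 4.11 = 14.93 and 20.41 + 4.11 = 24.52.
Outside the cutoffs: 12.99, 14.03, 27.09.

3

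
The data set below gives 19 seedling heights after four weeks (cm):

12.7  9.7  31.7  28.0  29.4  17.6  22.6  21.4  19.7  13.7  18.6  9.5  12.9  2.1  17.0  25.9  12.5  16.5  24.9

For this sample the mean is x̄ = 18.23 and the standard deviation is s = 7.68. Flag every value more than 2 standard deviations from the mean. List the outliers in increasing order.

Cutoffs at x̄ ± 2s: 18.23 ± 2·7.68 = [2.87, 33.59].
2.1: z = -2.10, |z| > 2 → outlier.
Every other value lies within [2.87, 33.59].

2.1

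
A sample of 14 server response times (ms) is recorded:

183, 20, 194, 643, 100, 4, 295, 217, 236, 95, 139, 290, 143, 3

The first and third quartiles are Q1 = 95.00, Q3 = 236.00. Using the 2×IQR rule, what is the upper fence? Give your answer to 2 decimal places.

518.00

IQR = Q3 − Q1 = 236.00 − 95.00 = 141.00.
Lower fence = Q1 − 2·IQR = 95.00 − 282.00 = -187.00.
Upper fence = Q3 + 2·IQR = 236.00 + 282.00 = 518.00.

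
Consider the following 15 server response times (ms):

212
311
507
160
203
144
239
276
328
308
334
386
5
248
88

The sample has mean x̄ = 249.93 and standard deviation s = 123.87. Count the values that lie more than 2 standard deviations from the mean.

1

Cutoffs: x̄ ± 2s = [2.19, 497.67].
Outside the cutoffs: 507.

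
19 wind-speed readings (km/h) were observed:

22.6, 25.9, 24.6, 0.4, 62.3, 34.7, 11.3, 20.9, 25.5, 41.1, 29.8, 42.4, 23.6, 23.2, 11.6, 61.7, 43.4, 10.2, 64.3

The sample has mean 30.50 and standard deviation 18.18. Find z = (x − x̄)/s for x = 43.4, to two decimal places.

0.71

z = (43.4 − 30.50) / 18.18 = 0.71.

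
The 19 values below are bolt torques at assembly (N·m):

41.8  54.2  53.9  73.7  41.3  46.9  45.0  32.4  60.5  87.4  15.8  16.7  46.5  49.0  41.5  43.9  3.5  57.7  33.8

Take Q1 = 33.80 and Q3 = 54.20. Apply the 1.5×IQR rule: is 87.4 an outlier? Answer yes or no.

IQR = Q3 − Q1 = 54.20 − 33.80 = 20.40.
Lower fence = Q1 − 1.5·IQR = 33.80 − 30.60 = 3.20.
Upper fence = Q3 + 1.5·IQR = 54.20 + 30.60 = 84.80.
87.4 lies above the upper fence.

yes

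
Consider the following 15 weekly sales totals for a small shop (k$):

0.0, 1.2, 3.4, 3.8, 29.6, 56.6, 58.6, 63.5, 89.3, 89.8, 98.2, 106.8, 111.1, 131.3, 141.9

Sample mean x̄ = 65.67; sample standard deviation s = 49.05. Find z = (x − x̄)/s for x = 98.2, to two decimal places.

0.66

z = (98.2 − 65.67) / 49.05 = 0.66.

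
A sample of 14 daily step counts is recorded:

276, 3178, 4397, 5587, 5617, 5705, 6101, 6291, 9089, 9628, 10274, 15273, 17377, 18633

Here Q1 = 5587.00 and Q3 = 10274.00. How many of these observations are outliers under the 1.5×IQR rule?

IQR = 4687.00; fences at 5587.00 − 7030.50 = -1443.50 and 10274.00 + 7030.50 = 17304.50.
Outside the cutoffs: 17377, 18633.

2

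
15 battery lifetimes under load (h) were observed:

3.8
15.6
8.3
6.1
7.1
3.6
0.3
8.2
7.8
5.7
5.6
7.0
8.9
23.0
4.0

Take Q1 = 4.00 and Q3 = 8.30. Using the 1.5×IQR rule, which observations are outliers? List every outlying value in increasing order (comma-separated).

IQR = Q3 − Q1 = 8.30 − 4.00 = 4.30.
Lower fence = Q1 − 1.5·IQR = 4.00 − 6.45 = -2.45.
Upper fence = Q3 + 1.5·IQR = 8.30 + 6.45 = 14.75.
15.6 > 14.75 → outlier.
23.0 > 14.75 → outlier.
All remaining values lie within [-2.45, 14.75].

15.6, 23.0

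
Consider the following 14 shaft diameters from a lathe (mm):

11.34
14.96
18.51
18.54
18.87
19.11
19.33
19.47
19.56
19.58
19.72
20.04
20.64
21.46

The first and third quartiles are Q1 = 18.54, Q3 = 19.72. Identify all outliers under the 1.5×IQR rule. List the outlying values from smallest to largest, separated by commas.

IQR = Q3 − Q1 = 19.72 − 18.54 = 1.18.
Lower fence = Q1 − 1.5·IQR = 18.54 − 1.77 = 16.77.
Upper fence = Q3 + 1.5·IQR = 19.72 + 1.77 = 21.49.
11.34 < 16.77 → outlier.
14.96 < 16.77 → outlier.
All remaining values lie within [16.77, 21.49].

11.34, 14.96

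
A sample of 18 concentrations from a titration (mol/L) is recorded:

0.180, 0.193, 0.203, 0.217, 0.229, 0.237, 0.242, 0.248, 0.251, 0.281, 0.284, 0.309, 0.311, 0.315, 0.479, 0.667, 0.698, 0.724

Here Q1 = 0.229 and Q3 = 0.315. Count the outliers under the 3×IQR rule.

IQR = 0.086; fences at 0.229 − 0.258 = -0.029 and 0.315 + 0.258 = 0.573.
Outside the cutoffs: 0.667, 0.698, 0.724.

3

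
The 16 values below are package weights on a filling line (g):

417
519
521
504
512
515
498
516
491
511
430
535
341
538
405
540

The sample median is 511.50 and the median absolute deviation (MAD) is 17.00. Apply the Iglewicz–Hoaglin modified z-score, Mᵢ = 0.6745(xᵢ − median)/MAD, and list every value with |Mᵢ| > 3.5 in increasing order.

341, 405, 417

|Mᵢ| > 3.5 ⇔ |xᵢ − 511.50| > 3.5·17.00/0.6745 = 88.21.
So outliers lie outside [423.29, 599.71].
341: M = -6.76 → outlier.
405: M = -4.23 → outlier.
417: M = -3.75 → outlier.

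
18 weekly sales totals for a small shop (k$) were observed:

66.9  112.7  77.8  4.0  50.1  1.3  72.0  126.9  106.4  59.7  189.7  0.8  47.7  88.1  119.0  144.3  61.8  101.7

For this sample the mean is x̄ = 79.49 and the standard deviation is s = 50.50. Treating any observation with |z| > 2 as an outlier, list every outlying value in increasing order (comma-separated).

Cutoffs at x̄ ± 2s: 79.49 ± 2·50.50 = [-21.51, 180.49].
189.7: z = 2.18, |z| > 2 → outlier.
Every other value lies within [-21.51, 180.49].

189.7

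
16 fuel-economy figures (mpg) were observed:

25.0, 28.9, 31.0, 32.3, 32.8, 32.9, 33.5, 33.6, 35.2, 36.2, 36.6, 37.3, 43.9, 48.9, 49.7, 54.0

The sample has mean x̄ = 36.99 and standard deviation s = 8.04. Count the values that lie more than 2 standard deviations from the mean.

Cutoffs: x̄ ± 2s = [20.91, 53.07].
Outside the cutoffs: 54.0.

1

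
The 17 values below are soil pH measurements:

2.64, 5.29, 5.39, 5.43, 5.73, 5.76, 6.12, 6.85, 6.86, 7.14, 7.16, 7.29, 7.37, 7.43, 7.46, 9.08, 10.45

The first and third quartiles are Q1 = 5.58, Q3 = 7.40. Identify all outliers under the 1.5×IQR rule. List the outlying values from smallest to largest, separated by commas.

2.64, 10.45

IQR = Q3 − Q1 = 7.40 − 5.58 = 1.82.
Lower fence = Q1 − 1.5·IQR = 5.58 − 2.73 = 2.85.
Upper fence = Q3 + 1.5·IQR = 7.40 + 2.73 = 10.13.
2.64 < 2.85 → outlier.
10.45 > 10.13 → outlier.
All remaining values lie within [2.85, 10.13].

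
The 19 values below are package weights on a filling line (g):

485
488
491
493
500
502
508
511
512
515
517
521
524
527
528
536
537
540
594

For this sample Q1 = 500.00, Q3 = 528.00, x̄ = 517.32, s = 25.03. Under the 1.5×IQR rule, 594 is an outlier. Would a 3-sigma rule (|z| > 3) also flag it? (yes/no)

z = (594 − 517.32) / 25.03 = 3.06.
|z| = 3.06 > 3.

yes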